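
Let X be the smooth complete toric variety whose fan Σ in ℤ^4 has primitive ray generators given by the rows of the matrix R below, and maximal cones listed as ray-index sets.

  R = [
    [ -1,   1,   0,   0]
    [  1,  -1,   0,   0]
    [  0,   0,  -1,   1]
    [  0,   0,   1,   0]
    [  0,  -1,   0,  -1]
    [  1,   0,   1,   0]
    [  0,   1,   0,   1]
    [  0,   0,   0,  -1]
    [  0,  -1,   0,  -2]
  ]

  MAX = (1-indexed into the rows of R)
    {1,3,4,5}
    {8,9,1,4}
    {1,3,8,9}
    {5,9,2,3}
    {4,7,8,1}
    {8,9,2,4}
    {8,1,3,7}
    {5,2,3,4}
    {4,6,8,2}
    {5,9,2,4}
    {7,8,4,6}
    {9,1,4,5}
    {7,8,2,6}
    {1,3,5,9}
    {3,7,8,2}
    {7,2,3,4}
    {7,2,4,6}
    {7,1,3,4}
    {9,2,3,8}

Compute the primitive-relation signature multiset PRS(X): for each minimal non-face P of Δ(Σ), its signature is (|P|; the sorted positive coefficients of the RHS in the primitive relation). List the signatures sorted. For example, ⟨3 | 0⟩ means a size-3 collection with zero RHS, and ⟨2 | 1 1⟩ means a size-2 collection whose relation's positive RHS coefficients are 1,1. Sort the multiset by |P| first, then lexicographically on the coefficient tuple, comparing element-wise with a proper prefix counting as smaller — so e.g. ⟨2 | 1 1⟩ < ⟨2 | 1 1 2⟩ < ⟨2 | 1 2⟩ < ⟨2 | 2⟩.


Δ(Σ) — 9 vertices, 11 min non-faces:

  P = {1,2}:  v_{1} + v_{2} = 0  so sig = ⟨2 | 0⟩
  P = {5,7}:  v_{5} + v_{7} = 0  so sig = ⟨2 | 0⟩
  P = {5,8}:  v_{5} + v_{8} = v_{9}  so sig = ⟨2 | 1⟩
  P = {7,9}:  v_{7} + v_{9} = v_{8}  so sig = ⟨2 | 1⟩
  P = {3,6}:  v_{3} + v_{6} = v_{2} + v_{7}  so sig = ⟨2 | 1 1⟩
  P = {1,6}:  v_{1} + v_{6} = v_{4} + v_{7} + v_{8}  so sig = ⟨2 | 1 1 1⟩
  P = {5,6}:  v_{5} + v_{6} = v_{2} + v_{4} + v_{8}  so sig = ⟨2 | 1 1 1⟩
  P = {6,9}:  v_{6} + v_{9} = v_{2} + v_{4} + 2·v_{8}  so sig = ⟨2 | 1 1 2⟩
  P = {3,4,8}:  v_{3} + v_{4} + v_{8} = 0  so sig = ⟨3 | 0⟩
  P = {3,4,9}:  v_{3} + v_{4} + v_{9} = v_{5}  so sig = ⟨3 | 1⟩
  P = {2,4,7,8}:  v_{2} + v_{4} + v_{7} + v_{8} = v_{6}  so sig = ⟨4 | 1⟩

Signatures (|P|; sorted positive RHS coefficients), sorted:
    ⟨2 | 0⟩
    ⟨2 | 0⟩
    ⟨2 | 1⟩
    ⟨2 | 1⟩
    ⟨2 | 1 1⟩
    ⟨2 | 1 1 1⟩
    ⟨2 | 1 1 1⟩
    ⟨2 | 1 1 2⟩
    ⟨3 | 0⟩
    ⟨3 | 1⟩
    ⟨4 | 1⟩


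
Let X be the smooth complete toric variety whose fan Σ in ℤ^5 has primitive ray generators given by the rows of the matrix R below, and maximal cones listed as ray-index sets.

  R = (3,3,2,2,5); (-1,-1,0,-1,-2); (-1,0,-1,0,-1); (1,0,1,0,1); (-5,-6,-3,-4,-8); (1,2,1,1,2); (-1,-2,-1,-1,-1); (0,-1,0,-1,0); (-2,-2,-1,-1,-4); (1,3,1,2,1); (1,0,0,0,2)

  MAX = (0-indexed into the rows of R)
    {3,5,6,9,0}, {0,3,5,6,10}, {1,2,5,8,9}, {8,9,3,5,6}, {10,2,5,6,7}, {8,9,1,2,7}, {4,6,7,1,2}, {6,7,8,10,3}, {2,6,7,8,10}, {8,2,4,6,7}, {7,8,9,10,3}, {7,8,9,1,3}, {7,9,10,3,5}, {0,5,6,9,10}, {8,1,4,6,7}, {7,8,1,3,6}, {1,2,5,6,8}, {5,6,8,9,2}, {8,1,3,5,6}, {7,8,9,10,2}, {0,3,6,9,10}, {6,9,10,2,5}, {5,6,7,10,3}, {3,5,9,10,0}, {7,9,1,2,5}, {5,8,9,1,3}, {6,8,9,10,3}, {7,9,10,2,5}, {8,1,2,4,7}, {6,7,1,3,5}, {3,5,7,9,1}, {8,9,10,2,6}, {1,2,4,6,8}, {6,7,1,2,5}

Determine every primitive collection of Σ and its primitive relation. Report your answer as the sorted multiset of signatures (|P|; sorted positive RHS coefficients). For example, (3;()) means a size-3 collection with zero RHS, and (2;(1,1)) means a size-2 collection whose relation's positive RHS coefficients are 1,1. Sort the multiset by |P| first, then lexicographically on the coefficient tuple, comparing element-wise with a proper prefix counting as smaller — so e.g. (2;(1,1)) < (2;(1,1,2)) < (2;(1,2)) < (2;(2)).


Primitive collections (17):

  P={2,3}:  v_{2} + v_{3} = 0  ⟹  sig = (2;())
  P={1,10}:  v_{1} + v_{10} = v_{7}  ⟹  sig = (2;(1))
  P={0,1}:  v_{0} + v_{1} = v_{3} + v_{5}  ⟹  sig = (2;(1,1))
  P={0,4}:  v_{0} + v_{4} = v_{1} + v_{6}  ⟹  sig = (2;(1,1))
  P={0,7}:  v_{0} + v_{7} = v_{3} + v_{5} + v_{10}  ⟹  sig = (2;(1,1,1))
  P={0,8}:  v_{0} + v_{8} = v_{3} + v_{6} + v_{9}  ⟹  sig = (2;(1,1,1))
  P={4,9}:  v_{4} + v_{9} = v_{1} + v_{2} + v_{8}  ⟹  sig = (2;(1,1,1))
  P={0,2}:  v_{0} + v_{2} = v_{5} + v_{6} + v_{9} + v_{10}  ⟹  sig = (2;(1,1,1,1))
  P={3,4}:  v_{3} + v_{4} = v_{1} + v_{6} + v_{7} + v_{8}  ⟹  sig = (2;(1,1,1,1))
  P={4,10}:  v_{4} + v_{10} = v_{2} + v_{6} + 2·v_{7} + v_{8}  ⟹  sig = (2;(1,1,1,2))
  P={4,5}:  v_{4} + v_{5} = 2·v_{1} + v_{2} + v_{6}  ⟹  sig = (2;(1,1,2))
  P={5,8,10}:  v_{5} + v_{8} + v_{10} = 0  ⟹  sig = (3;())
  P={6,7,9}:  v_{6} + v_{7} + v_{9} = 0  ⟹  sig = (3;())
  P={5,7,8}:  v_{5} + v_{7} + v_{8} = v_{1}  ⟹  sig = (3;(1))
  P={1,6,9}:  v_{1} + v_{6} + v_{9} = v_{5} + v_{8}  ⟹  sig = (3;(1,1))
  P={1,2,6,7,8}:  v_{1} + v_{2} + v_{6} + v_{7} + v_{8} = v_{4}  ⟹  sig = (5;(1))
  P={3,5,6,9,10}:  v_{3} + v_{5} + v_{6} + v_{9} + v_{10} = v_{0}  ⟹  sig = (5;(1))

Sorted signature multiset PRS(X):
    (2;())
    (2;(1))
    (2;(1,1))
    (2;(1,1))
    (2;(1,1,1))
    (2;(1,1,1))
    (2;(1,1,1))
    (2;(1,1,1,1))
    (2;(1,1,1,1))
    (2;(1,1,1,2))
    (2;(1,1,2))
    (3;())
    (3;())
    (3;(1))
    (3;(1,1))
    (5;(1))
    (5;(1))


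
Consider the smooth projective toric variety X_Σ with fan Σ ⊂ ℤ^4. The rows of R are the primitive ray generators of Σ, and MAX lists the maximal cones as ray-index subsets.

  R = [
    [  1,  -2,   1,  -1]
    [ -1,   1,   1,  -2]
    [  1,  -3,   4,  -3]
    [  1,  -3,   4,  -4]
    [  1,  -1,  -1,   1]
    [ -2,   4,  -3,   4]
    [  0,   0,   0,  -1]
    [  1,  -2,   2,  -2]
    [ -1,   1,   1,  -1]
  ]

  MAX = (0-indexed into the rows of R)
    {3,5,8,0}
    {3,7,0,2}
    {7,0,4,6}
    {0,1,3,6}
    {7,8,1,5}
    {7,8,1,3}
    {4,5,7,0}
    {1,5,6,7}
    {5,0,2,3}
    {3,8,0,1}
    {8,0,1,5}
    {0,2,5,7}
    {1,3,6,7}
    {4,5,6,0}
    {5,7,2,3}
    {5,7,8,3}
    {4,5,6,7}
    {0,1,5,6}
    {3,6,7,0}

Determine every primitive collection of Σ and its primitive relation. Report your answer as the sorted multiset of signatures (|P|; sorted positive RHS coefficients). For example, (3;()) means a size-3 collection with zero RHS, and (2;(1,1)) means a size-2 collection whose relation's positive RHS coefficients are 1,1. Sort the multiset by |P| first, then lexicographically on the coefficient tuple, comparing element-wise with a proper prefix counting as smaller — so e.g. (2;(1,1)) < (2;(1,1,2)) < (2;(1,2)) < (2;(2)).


Σ has 14 primitive collections:

  P = {4,8}:  v_{4} + v_{8} = 0  so sig = (2;())
  P = {1,4}:  v_{1} + v_{4} = v_{6}  so sig = (2;(1))
  P = {2,6}:  v_{2} + v_{6} = v_{3}  so sig = (2;(1))
  P = {6,8}:  v_{6} + v_{8} = v_{1}  so sig = (2;(1))
  P = {1,2}:  v_{1} + v_{2} = v_{3} + v_{8}  so sig = (2;(1,1))
  P = {3,4}:  v_{3} + v_{4} = v_{0} + v_{7}  so sig = (2;(1,1))
  P = {2,8}:  v_{2} + v_{8} = 2·v_{3} + v_{5}  so sig = (2;(1,2))
  P = {2,4}:  v_{2} + v_{4} = 2·v_{0} + v_{5} + 2·v_{7}  so sig = (2;(1,2,2))
  P = {0,7,8}:  v_{0} + v_{7} + v_{8} = v_{3}  so sig = (3;(1))
  P = {3,5,6}:  v_{3} + v_{5} + v_{6} = v_{8}  so sig = (3;(1))
  P = {0,1,7}:  v_{0} + v_{1} + v_{7} = v_{3} + v_{6}  so sig = (3;(1,1))
  P = {1,3,5}:  v_{1} + v_{3} + v_{5} = 2·v_{8}  so sig = (3;(2))
  P = {0,5,6,7}:  v_{0} + v_{5} + v_{6} + v_{7} = 0  so sig = (4;())
  P = {0,3,5,7}:  v_{0} + v_{3} + v_{5} + v_{7} = v_{2}  so sig = (4;(1))

so the primitive-relation signature multiset is
    |P|=2: 8 collections, coeffs (), (1), (1), (1), (1,1), (1,1), (1,2), (1,2,2)
    |P|=3: 4 collections, coeffs (1), (1), (1,1), (2)
    |P|=4: 2 collections, coeffs (), (1)


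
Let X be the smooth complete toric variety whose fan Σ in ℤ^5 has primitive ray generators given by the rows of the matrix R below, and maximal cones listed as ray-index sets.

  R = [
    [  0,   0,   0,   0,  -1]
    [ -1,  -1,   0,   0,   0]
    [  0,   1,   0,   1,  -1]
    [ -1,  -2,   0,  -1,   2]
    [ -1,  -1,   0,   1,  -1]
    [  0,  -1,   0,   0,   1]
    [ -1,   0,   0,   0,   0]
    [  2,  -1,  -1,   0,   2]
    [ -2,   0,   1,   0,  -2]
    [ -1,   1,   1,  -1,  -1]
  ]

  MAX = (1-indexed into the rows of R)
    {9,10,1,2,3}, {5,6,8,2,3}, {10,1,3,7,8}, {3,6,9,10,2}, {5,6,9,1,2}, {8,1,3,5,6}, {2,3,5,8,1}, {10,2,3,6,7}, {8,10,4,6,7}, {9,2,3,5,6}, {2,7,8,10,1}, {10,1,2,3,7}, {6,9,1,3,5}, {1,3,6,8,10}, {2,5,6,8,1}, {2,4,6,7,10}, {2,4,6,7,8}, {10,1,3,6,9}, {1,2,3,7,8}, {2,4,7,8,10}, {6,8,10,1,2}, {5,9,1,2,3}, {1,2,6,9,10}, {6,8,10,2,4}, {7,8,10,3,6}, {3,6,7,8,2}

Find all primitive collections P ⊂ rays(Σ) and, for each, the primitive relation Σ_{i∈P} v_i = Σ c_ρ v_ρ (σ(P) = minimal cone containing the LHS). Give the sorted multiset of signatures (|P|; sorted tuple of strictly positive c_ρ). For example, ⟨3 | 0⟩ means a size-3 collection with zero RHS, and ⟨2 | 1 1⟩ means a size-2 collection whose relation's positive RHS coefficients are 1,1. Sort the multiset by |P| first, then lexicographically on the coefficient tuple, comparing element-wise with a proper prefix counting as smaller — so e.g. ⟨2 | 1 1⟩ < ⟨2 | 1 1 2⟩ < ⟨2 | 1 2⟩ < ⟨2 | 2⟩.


Σ has 12 primitive collections:

  P={5,10}:  v_{5} + v_{10} = v_{9}  ⟹  sig = ⟨2 | 1⟩
  P={3,4}:  v_{3} + v_{4} = v_{6} + v_{7}  ⟹  sig = ⟨2 | 1 1⟩
  P={8,9}:  v_{8} + v_{9} = v_{1} + v_{6}  ⟹  sig = ⟨2 | 1 1⟩
  P={1,4}:  v_{1} + v_{4} = 2·v_{2} + v_{8} + v_{10}  ⟹  sig = ⟨2 | 1 1 2⟩
  P={4,9}:  v_{4} + v_{9} = 2·v_{2} + v_{6} + v_{10}  ⟹  sig = ⟨2 | 1 1 2⟩
  P={7,9}:  v_{7} + v_{9} = 2·v_{2} + v_{3} + v_{10}  ⟹  sig = ⟨2 | 1 1 2⟩
  P={4,5}:  v_{4} + v_{5} = 2·v_{2} + v_{6}  ⟹  sig = ⟨2 | 1 2⟩
  P={5,7}:  v_{5} + v_{7} = 2·v_{2} + v_{3}  ⟹  sig = ⟨2 | 1 2⟩
  P={1,6,7}:  v_{1} + v_{6} + v_{7} = v_{2}  ⟹  sig = ⟨3 | 1⟩
  P={2,3,8,10}:  v_{2} + v_{3} + v_{8} + v_{10} = 0  ⟹  sig = ⟨4 | 0⟩
  P={1,2,3,6}:  v_{1} + v_{2} + v_{3} + v_{6} = v_{5}  ⟹  sig = ⟨4 | 1⟩
  P={2,6,7,8,10}:  v_{2} + v_{6} + v_{7} + v_{8} + v_{10} = v_{4}  ⟹  sig = ⟨5 | 1⟩

Signatures (|P|; sorted positive RHS coefficients), sorted:
[⟨2 | 1⟩, ⟨2 | 1 1⟩, ⟨2 | 1 1⟩, ⟨2 | 1 1 2⟩, ⟨2 | 1 1 2⟩, ⟨2 | 1 1 2⟩, ⟨2 | 1 2⟩, ⟨2 | 1 2⟩, ⟨3 | 1⟩, ⟨4 | 0⟩, ⟨4 | 1⟩, ⟨5 | 1⟩]


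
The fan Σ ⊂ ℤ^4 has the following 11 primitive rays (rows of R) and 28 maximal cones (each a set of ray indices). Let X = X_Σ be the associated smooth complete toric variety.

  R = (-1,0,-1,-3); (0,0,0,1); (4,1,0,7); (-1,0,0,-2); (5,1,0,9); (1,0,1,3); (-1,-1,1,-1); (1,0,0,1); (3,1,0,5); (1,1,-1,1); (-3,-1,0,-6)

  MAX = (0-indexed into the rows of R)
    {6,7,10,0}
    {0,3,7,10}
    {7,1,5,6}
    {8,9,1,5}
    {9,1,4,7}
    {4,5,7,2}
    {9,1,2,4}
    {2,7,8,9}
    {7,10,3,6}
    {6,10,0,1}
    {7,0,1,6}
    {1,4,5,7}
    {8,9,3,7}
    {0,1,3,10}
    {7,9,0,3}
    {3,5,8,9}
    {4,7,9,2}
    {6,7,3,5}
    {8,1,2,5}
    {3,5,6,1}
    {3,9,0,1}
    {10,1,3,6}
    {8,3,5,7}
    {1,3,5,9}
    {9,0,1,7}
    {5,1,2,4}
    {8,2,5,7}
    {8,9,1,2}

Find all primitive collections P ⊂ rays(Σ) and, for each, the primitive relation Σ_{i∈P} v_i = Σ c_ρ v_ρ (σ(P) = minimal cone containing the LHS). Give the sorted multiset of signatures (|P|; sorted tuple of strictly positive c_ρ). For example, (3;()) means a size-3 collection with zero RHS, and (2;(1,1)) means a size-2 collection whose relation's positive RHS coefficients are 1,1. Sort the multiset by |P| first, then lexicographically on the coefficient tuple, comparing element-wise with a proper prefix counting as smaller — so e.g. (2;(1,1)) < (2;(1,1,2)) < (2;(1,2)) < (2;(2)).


Primitive collections (25):

  P={0,5}:  v_{0} + v_{5} = 0  →  sig = (2;())
  P={6,9}:  v_{6} + v_{9} = 0  →  sig = (2;())
  P={2,3}:  v_{2} + v_{3} = v_{8}  →  sig = (2;(1))
  P={2,10}:  v_{2} + v_{10} = v_{7}  →  sig = (2;(1))
  P={3,4}:  v_{3} + v_{4} = v_{2}  →  sig = (2;(1))
  P={0,8}:  v_{0} + v_{8} = v_{7} + v_{9}  →  sig = (2;(1,1))
  P={5,10}:  v_{5} + v_{10} = v_{3} + v_{6}  →  sig = (2;(1,1))
  P={6,8}:  v_{6} + v_{8} = v_{5} + v_{7}  →  sig = (2;(1,1))
  P={8,10}:  v_{8} + v_{10} = v_{3} + v_{7}  →  sig = (2;(1,1))
  P={9,10}:  v_{9} + v_{10} = v_{0} + v_{3}  →  sig = (2;(1,1))
  P={0,2}:  v_{0} + v_{2} = v_{1} + 2·v_{7} + v_{9}  →  sig = (2;(1,1,2))
  P={2,6}:  v_{2} + v_{6} = v_{1} + v_{5} + 2·v_{7}  →  sig = (2;(1,1,2))
  P={4,10}:  v_{4} + v_{10} = v_{1} + 2·v_{7}  →  sig = (2;(1,2))
  P={0,4}:  v_{0} + v_{4} = 2·v_{1} + 3·v_{7} + v_{9}  →  sig = (2;(1,2,3))
  P={4,6}:  v_{4} + v_{6} = 2·v_{1} + v_{5} + 3·v_{7}  →  sig = (2;(1,2,3))
  P={4,8}:  v_{4} + v_{8} = 2·v_{2}  →  sig = (2;(2))
  P={1,3,7}:  v_{1} + v_{3} + v_{7} = 0  →  sig = (3;())
  P={0,3,6}:  v_{0} + v_{3} + v_{6} = v_{10}  →  sig = (3;(1))
  P={1,2,7}:  v_{1} + v_{2} + v_{7} = v_{4}  →  sig = (3;(1))
  P={1,7,8}:  v_{1} + v_{7} + v_{8} = v_{2}  →  sig = (3;(1))
  P={5,7,9}:  v_{5} + v_{7} + v_{9} = v_{8}  →  sig = (3;(1))
  P={1,3,8}:  v_{1} + v_{3} + v_{8} = v_{5} + v_{9}  →  sig = (3;(1,1))
  P={1,7,10}:  v_{1} + v_{7} + v_{10} = v_{0} + v_{6}  →  sig = (3;(1,1))
  P={4,5,9}:  v_{4} + v_{5} + v_{9} = v_{1} + v_{2} + v_{8}  →  sig = (3;(1,1,1))
  P={2,5,9}:  v_{2} + v_{5} + v_{9} = v_{1} + 2·v_{8}  →  sig = (3;(1,2))

Sorted signature multiset PRS(X):
[(2;()), (2;()), (2;(1)), (2;(1)), (2;(1)), (2;(1,1)), (2;(1,1)), (2;(1,1)), (2;(1,1)), (2;(1,1)), (2;(1,1,2)), (2;(1,1,2)), (2;(1,2)), (2;(1,2,3)), (2;(1,2,3)), (2;(2)), (3;()), (3;(1)), (3;(1)), (3;(1)), (3;(1)), (3;(1,1)), (3;(1,1)), (3;(1,1,1)), (3;(1,2))]


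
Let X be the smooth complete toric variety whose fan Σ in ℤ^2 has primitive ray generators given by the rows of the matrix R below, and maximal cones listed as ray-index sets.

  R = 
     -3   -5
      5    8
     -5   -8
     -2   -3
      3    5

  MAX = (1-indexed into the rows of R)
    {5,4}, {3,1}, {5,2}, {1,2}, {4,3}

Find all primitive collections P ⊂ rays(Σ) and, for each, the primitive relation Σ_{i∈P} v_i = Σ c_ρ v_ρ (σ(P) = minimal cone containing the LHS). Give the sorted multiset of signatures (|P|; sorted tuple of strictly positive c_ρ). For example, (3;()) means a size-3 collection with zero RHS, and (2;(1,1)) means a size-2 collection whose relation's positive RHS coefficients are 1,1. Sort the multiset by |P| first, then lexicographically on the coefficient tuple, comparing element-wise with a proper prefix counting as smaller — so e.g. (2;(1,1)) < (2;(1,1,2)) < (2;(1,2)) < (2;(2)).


Primitive collections (5):

  P={1,5}:  v_{1} + v_{5} = 0 ; sig = (2;())
  P={2,3}:  v_{2} + v_{3} = 0 ; sig = (2;())
  P={1,4}:  v_{1} + v_{4} = v_{3} ; sig = (2;(1))
  P={2,4}:  v_{2} + v_{4} = v_{5} ; sig = (2;(1))
  P={3,5}:  v_{3} + v_{5} = v_{4} ; sig = (2;(1))

Signatures (|P|; sorted positive RHS coefficients), sorted:
    |P|=2: 5 collections, coeffs (), (), (1), (1), (1)


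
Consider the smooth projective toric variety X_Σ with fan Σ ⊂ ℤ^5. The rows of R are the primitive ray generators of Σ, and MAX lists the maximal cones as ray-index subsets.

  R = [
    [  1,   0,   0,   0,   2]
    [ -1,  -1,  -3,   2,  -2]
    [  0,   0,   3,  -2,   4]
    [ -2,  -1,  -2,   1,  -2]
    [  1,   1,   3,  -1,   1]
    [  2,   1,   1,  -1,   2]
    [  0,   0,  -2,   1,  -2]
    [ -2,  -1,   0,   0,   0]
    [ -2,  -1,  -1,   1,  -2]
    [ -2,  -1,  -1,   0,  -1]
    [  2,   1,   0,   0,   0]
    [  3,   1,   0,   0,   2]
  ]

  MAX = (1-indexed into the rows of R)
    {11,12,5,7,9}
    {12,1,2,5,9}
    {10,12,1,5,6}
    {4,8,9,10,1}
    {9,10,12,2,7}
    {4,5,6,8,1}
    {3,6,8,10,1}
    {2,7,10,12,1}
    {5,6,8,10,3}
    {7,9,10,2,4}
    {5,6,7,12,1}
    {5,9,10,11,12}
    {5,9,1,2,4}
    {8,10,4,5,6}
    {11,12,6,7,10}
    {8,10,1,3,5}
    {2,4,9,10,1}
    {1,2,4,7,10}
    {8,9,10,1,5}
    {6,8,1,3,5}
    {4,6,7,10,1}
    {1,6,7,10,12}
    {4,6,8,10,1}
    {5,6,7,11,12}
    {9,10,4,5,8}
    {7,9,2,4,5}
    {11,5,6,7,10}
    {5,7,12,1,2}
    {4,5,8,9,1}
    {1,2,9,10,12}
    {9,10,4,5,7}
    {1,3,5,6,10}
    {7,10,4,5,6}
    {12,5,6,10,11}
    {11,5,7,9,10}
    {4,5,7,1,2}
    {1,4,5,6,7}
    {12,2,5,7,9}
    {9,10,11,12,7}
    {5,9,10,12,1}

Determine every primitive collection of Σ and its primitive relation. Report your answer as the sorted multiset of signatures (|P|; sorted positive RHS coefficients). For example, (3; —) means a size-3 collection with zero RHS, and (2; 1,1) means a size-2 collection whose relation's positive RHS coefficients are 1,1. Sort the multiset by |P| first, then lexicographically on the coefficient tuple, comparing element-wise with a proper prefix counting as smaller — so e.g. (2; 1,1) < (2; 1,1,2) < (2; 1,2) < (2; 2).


Σ has 22 primitive collections:

  • {6,9}:  v_{6} + v_{9} = 0  ⟹  sig = (2; —)
  • {8,11}:  v_{8} + v_{11} = 0  ⟹  sig = (2; —)
  • {1,11}:  v_{1} + v_{11} = v_{12}  ⟹  sig = (2; 1)
  • {4,11}:  v_{4} + v_{11} = v_{7}  ⟹  sig = (2; 1)
  • {7,8}:  v_{7} + v_{8} = v_{4}  ⟹  sig = (2; 1)
  • {8,12}:  v_{8} + v_{12} = v_{1}  ⟹  sig = (2; 1)
  • {2,3}:  v_{2} + v_{3} = v_{1} + v_{8}  ⟹  sig = (2; 1,1)
  • {2,6}:  v_{2} + v_{6} = v_{1} + v_{7}  ⟹  sig = (2; 1,1)
  • {3,7}:  v_{3} + v_{7} = v_{6} + v_{8}  ⟹  sig = (2; 1,1)
  • {4,12}:  v_{4} + v_{12} = v_{1} + v_{7}  ⟹  sig = (2; 1,1)
  • {2,8}:  v_{2} + v_{8} = v_{1} + v_{4} + v_{9}  ⟹  sig = (2; 1,1,1)
  • {2,11}:  v_{2} + v_{11} = v_{7} + v_{9} + v_{12}  ⟹  sig = (2; 1,1,1)
  • {3,9}:  v_{3} + v_{9} = v_{1} + v_{5} + v_{8} + v_{10}  ⟹  sig = (2; 1,1,1,1)
  • {3,11}:  v_{3} + v_{11} = v_{1} + v_{5} + v_{6} + v_{10}  ⟹  sig = (2; 1,1,1,1)
  • {3,12}:  v_{3} + v_{12} = 2·v_{1} + v_{5} + v_{6} + v_{10}  ⟹  sig = (2; 1,1,1,2)
  • {3,4}:  v_{3} + v_{4} = v_{6} + 2·v_{8}  ⟹  sig = (2; 1,2)
  • {1,7,9}:  v_{1} + v_{7} + v_{9} = v_{2}  ⟹  sig = (3; 1)
  • {2,5,10}:  v_{2} + v_{5} + v_{10} = v_{9}  ⟹  sig = (3; 1)
  • {1,5,7,10}:  v_{1} + v_{5} + v_{7} + v_{10} = 0  ⟹  sig = (4; —)
  • {1,4,5,10}:  v_{1} + v_{4} + v_{5} + v_{10} = v_{8}  ⟹  sig = (4; 1)
  • {5,7,10,12}:  v_{5} + v_{7} + v_{10} + v_{12} = v_{11}  ⟹  sig = (4; 1)
  • {1,5,6,8,10}:  v_{1} + v_{5} + v_{6} + v_{8} + v_{10} = v_{3}  ⟹  sig = (5; 1)

Signatures (|P|; sorted positive RHS coefficients), sorted:
{ (2; —) ×2,  (2; 1) ×4,  (2; 1,1) ×4,  (2; 1,1,1) ×2,  (2; 1,1,1,1) ×2,  (2; 1,1,1,2),  (2; 1,2),  (3; 1) ×2,  (4; —),  (4; 1) ×2,  (5; 1) }


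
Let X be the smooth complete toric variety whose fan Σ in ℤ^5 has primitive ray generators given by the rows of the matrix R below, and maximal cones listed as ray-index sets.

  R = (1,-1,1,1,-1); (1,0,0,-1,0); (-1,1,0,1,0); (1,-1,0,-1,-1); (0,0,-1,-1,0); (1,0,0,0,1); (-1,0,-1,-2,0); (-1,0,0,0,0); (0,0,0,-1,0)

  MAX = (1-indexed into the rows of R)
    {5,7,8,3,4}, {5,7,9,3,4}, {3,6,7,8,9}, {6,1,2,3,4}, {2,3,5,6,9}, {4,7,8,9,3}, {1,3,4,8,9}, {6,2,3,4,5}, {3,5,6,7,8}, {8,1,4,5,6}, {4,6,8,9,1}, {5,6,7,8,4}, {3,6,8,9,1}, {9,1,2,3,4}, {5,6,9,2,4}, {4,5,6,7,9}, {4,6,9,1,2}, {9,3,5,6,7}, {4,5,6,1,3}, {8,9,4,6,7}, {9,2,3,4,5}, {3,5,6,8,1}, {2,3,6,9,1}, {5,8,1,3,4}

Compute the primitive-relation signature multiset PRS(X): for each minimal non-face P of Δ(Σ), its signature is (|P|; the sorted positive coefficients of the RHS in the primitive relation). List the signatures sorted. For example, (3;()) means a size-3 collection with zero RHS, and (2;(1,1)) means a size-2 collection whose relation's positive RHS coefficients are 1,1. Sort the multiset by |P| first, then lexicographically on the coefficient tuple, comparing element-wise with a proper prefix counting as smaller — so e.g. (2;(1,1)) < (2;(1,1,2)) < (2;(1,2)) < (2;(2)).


Minimal non-faces — 9 found among 9 rays, 24 max cones:

  P = {2,8}:  v_{2} + v_{8} = v_{9}  →  sig = (2;(1))
  P = {1,7}:  v_{1} + v_{7} = v_{4} + v_{8}  →  sig = (2;(1,1))
  P = {2,7}:  v_{2} + v_{7} = v_{5} + 2·v_{9}  →  sig = (2;(1,2))
  P = {1,5,9}:  v_{1} + v_{5} + v_{9} = v_{4}  →  sig = (3;(1))
  P = {5,8,9}:  v_{5} + v_{8} + v_{9} = v_{7}  →  sig = (3;(1))
  P = {1,2,5}:  v_{1} + v_{2} + v_{5} = v_{3} + 2·v_{4} + v_{6}  →  sig = (3;(1,1,2))
  P = {3,4,6,8}:  v_{3} + v_{4} + v_{6} + v_{8} = 0  →  sig = (4;())
  P = {3,4,6,9}:  v_{3} + v_{4} + v_{6} + v_{9} = v_{2}  →  sig = (4;(1))
  P = {3,4,6,7}:  v_{3} + v_{4} + v_{6} + v_{7} = v_{5} + v_{9}  →  sig = (4;(1,1))

Signatures (|P|; sorted positive RHS coefficients), sorted:
{ (2;(1)),  (2;(1,1)),  (2;(1,2)),  (3;(1)) ×2,  (3;(1,1,2)),  (4;()),  (4;(1)),  (4;(1,1)) }


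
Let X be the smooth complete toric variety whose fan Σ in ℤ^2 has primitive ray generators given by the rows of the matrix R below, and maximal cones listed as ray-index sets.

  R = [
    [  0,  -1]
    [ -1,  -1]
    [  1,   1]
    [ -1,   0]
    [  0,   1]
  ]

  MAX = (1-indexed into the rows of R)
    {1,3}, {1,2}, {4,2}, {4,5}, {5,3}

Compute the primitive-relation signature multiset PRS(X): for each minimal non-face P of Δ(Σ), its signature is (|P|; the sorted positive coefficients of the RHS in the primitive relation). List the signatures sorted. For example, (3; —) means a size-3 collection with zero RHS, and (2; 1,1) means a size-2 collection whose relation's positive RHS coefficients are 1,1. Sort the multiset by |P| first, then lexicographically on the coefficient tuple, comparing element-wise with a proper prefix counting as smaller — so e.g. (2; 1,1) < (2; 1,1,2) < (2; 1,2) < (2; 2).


Σ has 5 primitive collections:

  P = {1,5}:  v_{1} + v_{5} = 0  ⇒ sig = (2; —)
  P = {2,3}:  v_{2} + v_{3} = 0  ⇒ sig = (2; —)
  P = {1,4}:  v_{1} + v_{4} = v_{2}  ⇒ sig = (2; 1)
  P = {2,5}:  v_{2} + v_{5} = v_{4}  ⇒ sig = (2; 1)
  P = {3,4}:  v_{3} + v_{4} = v_{5}  ⇒ sig = (2; 1)

Signatures (|P|; sorted positive RHS coefficients), sorted:
{ (2; —) ×2,  (2; 1) ×3 }


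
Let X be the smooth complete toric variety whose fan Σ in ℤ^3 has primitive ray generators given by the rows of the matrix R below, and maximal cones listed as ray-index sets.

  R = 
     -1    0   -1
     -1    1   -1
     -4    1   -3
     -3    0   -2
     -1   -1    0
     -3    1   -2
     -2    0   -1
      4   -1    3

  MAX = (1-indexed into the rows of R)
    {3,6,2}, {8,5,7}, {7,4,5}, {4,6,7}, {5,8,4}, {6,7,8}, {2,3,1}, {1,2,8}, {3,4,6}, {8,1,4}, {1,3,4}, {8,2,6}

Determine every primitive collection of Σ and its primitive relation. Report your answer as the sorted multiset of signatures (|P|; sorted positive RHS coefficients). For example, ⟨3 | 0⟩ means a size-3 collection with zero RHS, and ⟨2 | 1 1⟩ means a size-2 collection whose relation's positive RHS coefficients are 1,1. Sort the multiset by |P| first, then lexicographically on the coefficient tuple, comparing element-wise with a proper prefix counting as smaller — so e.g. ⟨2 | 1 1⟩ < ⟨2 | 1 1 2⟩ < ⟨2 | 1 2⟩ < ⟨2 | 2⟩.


12 collections generate NE(X_Σ); each relation:

  P={3,8}:  v_{3} + v_{8} = 0  ⇒ sig = ⟨2 | 0⟩
  P={1,6}:  v_{1} + v_{6} = v_{3}  ⇒ sig = ⟨2 | 1⟩
  P={1,7}:  v_{1} + v_{7} = v_{4}  ⇒ sig = ⟨2 | 1⟩
  P={2,4}:  v_{2} + v_{4} = v_{3}  ⇒ sig = ⟨2 | 1⟩
  P={2,5}:  v_{2} + v_{5} = v_{7}  ⇒ sig = ⟨2 | 1⟩
  P={2,7}:  v_{2} + v_{7} = v_{6}  ⇒ sig = ⟨2 | 1⟩
  P={3,5}:  v_{3} + v_{5} = v_{4} + v_{7}  ⇒ sig = ⟨2 | 1 1⟩
  P={3,7}:  v_{3} + v_{7} = v_{4} + v_{6}  ⇒ sig = ⟨2 | 1 1⟩
  P={1,5}:  v_{1} + v_{5} = 2·v_{4} + v_{8}  ⇒ sig = ⟨2 | 1 2⟩
  P={5,6}:  v_{5} + v_{6} = 2·v_{7}  ⇒ sig = ⟨2 | 2⟩
  P={4,6,8}:  v_{4} + v_{6} + v_{8} = v_{7}  ⇒ sig = ⟨3 | 1⟩
  P={4,7,8}:  v_{4} + v_{7} + v_{8} = v_{5}  ⇒ sig = ⟨3 | 1⟩

Sorted signature multiset PRS(X):
    |P|=2: 10 collections, coeffs (), (1), (1), (1), (1), (1), (1,1), (1,1), (1,2), (2)
    |P|=3: 2 collections, coeffs (1), (1)


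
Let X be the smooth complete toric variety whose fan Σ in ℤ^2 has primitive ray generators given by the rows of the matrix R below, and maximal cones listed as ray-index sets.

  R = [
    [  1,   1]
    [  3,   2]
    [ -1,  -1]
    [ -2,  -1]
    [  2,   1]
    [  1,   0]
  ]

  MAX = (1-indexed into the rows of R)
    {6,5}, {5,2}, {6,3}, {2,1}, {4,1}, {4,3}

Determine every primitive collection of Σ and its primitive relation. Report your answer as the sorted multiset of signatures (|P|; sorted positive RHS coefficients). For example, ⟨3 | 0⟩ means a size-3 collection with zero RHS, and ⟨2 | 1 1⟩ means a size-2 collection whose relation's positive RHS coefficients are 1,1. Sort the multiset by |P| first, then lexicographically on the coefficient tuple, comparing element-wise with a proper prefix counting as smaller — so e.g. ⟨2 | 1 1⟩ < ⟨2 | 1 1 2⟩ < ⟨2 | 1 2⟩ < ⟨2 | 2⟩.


9 collections generate NE(X_Σ); each relation:

  {1,3}:  v_{1} + v_{3} = 0 — sig = ⟨2 | 0⟩
  {4,5}:  v_{4} + v_{5} = 0 — sig = ⟨2 | 0⟩
  {1,5}:  v_{1} + v_{5} = v_{2} — sig = ⟨2 | 1⟩
  {1,6}:  v_{1} + v_{6} = v_{5} — sig = ⟨2 | 1⟩
  {2,3}:  v_{2} + v_{3} = v_{5} — sig = ⟨2 | 1⟩
  {2,4}:  v_{2} + v_{4} = v_{1} — sig = ⟨2 | 1⟩
  {3,5}:  v_{3} + v_{5} = v_{6} — sig = ⟨2 | 1⟩
  {4,6}:  v_{4} + v_{6} = v_{3} — sig = ⟨2 | 1⟩
  {2,6}:  v_{2} + v_{6} = 2·v_{5} — sig = ⟨2 | 2⟩

Hence PRS(X_Σ) =
    ⟨2 | 0⟩
    ⟨2 | 0⟩
    ⟨2 | 1⟩
    ⟨2 | 1⟩
    ⟨2 | 1⟩
    ⟨2 | 1⟩
    ⟨2 | 1⟩
    ⟨2 | 1⟩
    ⟨2 | 2⟩


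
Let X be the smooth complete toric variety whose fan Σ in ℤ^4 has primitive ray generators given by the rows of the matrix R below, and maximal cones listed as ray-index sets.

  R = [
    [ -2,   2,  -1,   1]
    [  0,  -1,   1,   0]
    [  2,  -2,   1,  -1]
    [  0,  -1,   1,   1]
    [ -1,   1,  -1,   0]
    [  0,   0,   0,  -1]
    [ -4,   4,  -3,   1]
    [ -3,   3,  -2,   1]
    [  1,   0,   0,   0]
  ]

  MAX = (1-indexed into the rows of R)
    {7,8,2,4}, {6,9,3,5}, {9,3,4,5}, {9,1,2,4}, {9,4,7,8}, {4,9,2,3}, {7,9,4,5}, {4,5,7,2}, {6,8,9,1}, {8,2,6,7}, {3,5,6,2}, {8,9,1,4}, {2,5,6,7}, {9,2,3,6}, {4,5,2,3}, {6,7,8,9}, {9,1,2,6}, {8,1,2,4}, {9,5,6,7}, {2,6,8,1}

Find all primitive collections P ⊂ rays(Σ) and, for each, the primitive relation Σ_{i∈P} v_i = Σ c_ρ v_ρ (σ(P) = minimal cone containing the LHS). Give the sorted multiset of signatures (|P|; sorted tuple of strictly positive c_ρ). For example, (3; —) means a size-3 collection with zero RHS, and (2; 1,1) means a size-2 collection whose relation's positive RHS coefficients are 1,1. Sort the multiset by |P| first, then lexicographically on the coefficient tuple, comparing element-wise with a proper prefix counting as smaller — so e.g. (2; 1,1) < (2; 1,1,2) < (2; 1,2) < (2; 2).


Δ(Σ) — 9 vertices, 10 min non-faces:

  P = {1,3}:  v_{1} + v_{3} = 0 — sig = (2; —)
  P = {1,5}:  v_{1} + v_{5} = v_{8} — sig = (2; 1)
  P = {3,8}:  v_{3} + v_{8} = v_{5} — sig = (2; 1)
  P = {4,6}:  v_{4} + v_{6} = v_{2} — sig = (2; 1)
  P = {5,8}:  v_{5} + v_{8} = v_{7} — sig = (2; 1)
  P = {1,7}:  v_{1} + v_{7} = 2·v_{8} — sig = (2; 2)
  P = {3,7}:  v_{3} + v_{7} = 2·v_{5} — sig = (2; 2)
  P = {2,5,9}:  v_{2} + v_{5} + v_{9} = 0 — sig = (3; —)
  P = {2,7,9}:  v_{2} + v_{7} + v_{9} = v_{8} — sig = (3; 1)
  P = {2,8,9}:  v_{2} + v_{8} + v_{9} = v_{1} — sig = (3; 1)

Sorted signature multiset PRS(X):
    (2; —)
    (2; 1)
    (2; 1)
    (2; 1)
    (2; 1)
    (2; 2)
    (2; 2)
    (3; —)
    (3; 1)
    (3; 1)


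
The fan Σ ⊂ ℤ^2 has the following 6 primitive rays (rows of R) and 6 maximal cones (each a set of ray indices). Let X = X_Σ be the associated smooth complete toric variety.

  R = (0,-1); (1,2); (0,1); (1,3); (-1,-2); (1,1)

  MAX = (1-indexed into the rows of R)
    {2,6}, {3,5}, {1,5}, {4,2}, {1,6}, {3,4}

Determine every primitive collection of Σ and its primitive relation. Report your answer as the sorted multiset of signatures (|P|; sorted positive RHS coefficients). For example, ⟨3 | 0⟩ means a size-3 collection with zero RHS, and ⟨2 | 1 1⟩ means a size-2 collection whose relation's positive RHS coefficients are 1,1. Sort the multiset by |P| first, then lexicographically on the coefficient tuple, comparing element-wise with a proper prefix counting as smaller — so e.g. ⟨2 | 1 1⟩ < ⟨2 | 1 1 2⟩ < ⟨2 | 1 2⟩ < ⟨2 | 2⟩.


Primitive collections (9):

  • {1,3}:  v_{1} + v_{3} = 0  ⟹  sig = ⟨2 | 0⟩
  • {2,5}:  v_{2} + v_{5} = 0  ⟹  sig = ⟨2 | 0⟩
  • {1,2}:  v_{1} + v_{2} = v_{6}  ⟹  sig = ⟨2 | 1⟩
  • {1,4}:  v_{1} + v_{4} = v_{2}  ⟹  sig = ⟨2 | 1⟩
  • {2,3}:  v_{2} + v_{3} = v_{4}  ⟹  sig = ⟨2 | 1⟩
  • {3,6}:  v_{3} + v_{6} = v_{2}  ⟹  sig = ⟨2 | 1⟩
  • {4,5}:  v_{4} + v_{5} = v_{3}  ⟹  sig = ⟨2 | 1⟩
  • {5,6}:  v_{5} + v_{6} = v_{1}  ⟹  sig = ⟨2 | 1⟩
  • {4,6}:  v_{4} + v_{6} = 2·v_{2}  ⟹  sig = ⟨2 | 2⟩

Hence PRS(X_Σ) =
    ⟨2 | 0⟩
    ⟨2 | 0⟩
    ⟨2 | 1⟩
    ⟨2 | 1⟩
    ⟨2 | 1⟩
    ⟨2 | 1⟩
    ⟨2 | 1⟩
    ⟨2 | 1⟩
    ⟨2 | 2⟩


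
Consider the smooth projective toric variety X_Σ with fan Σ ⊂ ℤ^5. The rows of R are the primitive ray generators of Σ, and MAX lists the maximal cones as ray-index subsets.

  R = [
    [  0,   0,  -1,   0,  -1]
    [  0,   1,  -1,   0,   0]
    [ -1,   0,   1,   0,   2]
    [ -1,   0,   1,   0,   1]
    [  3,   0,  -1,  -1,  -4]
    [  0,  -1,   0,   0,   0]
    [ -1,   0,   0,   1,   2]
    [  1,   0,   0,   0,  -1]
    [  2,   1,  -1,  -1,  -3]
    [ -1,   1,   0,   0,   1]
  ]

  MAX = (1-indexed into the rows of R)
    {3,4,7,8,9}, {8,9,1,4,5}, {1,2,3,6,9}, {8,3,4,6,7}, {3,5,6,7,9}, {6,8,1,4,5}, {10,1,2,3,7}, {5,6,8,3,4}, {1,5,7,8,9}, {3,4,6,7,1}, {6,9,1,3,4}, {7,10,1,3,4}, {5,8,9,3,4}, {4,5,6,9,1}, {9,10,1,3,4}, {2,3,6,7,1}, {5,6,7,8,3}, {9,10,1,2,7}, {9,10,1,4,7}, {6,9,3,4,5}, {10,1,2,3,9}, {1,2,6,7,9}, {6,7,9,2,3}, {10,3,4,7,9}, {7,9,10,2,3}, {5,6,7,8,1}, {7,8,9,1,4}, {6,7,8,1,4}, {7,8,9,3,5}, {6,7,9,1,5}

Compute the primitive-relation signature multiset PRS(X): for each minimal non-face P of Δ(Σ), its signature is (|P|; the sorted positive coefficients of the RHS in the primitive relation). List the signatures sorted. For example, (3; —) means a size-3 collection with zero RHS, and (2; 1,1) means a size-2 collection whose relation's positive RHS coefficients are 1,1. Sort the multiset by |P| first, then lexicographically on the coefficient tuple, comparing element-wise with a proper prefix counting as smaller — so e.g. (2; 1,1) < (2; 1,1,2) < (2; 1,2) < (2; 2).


Δ(Σ) — 10 vertices, 12 min non-faces:

  P = {2,4}:  v_{2} + v_{4} = v_{10}  →  sig = (2; 1)
  P = {5,10}:  v_{5} + v_{10} = v_{9}  →  sig = (2; 1)
  P = {2,8}:  v_{2} + v_{8} = v_{7} + v_{9}  →  sig = (2; 1,1)
  P = {6,10}:  v_{6} + v_{10} = v_{1} + v_{3}  →  sig = (2; 1,1)
  P = {8,10}:  v_{8} + v_{10} = v_{4} + v_{7} + v_{9}  →  sig = (2; 1,1,1)
  P = {2,5}:  v_{2} + v_{5} = v_{6} + v_{7} + 2·v_{9}  →  sig = (2; 1,1,2)
  P = {1,3,8}:  v_{1} + v_{3} + v_{8} = 0  →  sig = (3; —)
  P = {4,5,7}:  v_{4} + v_{5} + v_{7} = v_{8}  →  sig = (3; 1)
  P = {6,8,9}:  v_{6} + v_{8} + v_{9} = v_{5}  →  sig = (3; 1)
  P = {1,3,5}:  v_{1} + v_{3} + v_{5} = v_{6} + v_{9}  →  sig = (3; 1,1)
  P = {4,6,7,9}:  v_{4} + v_{6} + v_{7} + v_{9} = 0  →  sig = (4; —)
  P = {1,3,7,9}:  v_{1} + v_{3} + v_{7} + v_{9} = v_{2}  →  sig = (4; 1)

Hence PRS(X_Σ) =
    (2; 1)
    (2; 1)
    (2; 1,1)
    (2; 1,1)
    (2; 1,1,1)
    (2; 1,1,2)
    (3; —)
    (3; 1)
    (3; 1)
    (3; 1,1)
    (4; —)
    (4; 1)


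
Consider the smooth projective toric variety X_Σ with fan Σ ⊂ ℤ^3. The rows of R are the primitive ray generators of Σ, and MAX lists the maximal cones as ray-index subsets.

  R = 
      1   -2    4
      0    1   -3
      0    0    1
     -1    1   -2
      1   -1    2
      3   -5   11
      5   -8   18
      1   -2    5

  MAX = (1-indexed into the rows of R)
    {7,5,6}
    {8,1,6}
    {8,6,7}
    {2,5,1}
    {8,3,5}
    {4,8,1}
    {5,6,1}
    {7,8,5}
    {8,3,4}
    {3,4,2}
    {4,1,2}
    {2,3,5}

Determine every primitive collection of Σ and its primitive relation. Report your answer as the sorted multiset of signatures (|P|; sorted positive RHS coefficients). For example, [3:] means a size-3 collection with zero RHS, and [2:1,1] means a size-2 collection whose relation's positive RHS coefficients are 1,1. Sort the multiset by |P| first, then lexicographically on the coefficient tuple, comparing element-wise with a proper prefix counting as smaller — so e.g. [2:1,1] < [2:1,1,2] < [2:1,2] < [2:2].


Minimal non-faces — 12 found among 8 rays, 12 max cones:

  P={4,5}:  v_{4} + v_{5} = 0 ; sig = [2:]
  P={1,3}:  v_{1} + v_{3} = v_{8} ; sig = [2:1]
  P={2,8}:  v_{2} + v_{8} = v_{5} ; sig = [2:1]
  P={4,6}:  v_{4} + v_{6} = v_{1} + v_{8} ; sig = [2:1,1]
  P={4,7}:  v_{4} + v_{7} = v_{6} + v_{8} ; sig = [2:1,1]
  P={2,6}:  v_{2} + v_{6} = v_{1} + 2·v_{5} ; sig = [2:1,2]
  P={2,7}:  v_{2} + v_{7} = 2·v_{5} + v_{6} ; sig = [2:1,2]
  P={3,6}:  v_{3} + v_{6} = v_{5} + 2·v_{8} ; sig = [2:1,2]
  P={1,7}:  v_{1} + v_{7} = 2·v_{6} ; sig = [2:2]
  P={3,7}:  v_{3} + v_{7} = 2·v_{5} + 3·v_{8} ; sig = [2:2,3]
  P={1,5,8}:  v_{1} + v_{5} + v_{8} = v_{6} ; sig = [3:1]
  P={5,6,8}:  v_{5} + v_{6} + v_{8} = v_{7} ; sig = [3:1]

Signatures (|P|; sorted positive RHS coefficients), sorted:
    |P|=2: 10 collections, coeffs (), (1), (1), (1,1), (1,1), (1,2), (1,2), (1,2), (2), (2,3)
    |P|=3: 2 collections, coeffs (1), (1)


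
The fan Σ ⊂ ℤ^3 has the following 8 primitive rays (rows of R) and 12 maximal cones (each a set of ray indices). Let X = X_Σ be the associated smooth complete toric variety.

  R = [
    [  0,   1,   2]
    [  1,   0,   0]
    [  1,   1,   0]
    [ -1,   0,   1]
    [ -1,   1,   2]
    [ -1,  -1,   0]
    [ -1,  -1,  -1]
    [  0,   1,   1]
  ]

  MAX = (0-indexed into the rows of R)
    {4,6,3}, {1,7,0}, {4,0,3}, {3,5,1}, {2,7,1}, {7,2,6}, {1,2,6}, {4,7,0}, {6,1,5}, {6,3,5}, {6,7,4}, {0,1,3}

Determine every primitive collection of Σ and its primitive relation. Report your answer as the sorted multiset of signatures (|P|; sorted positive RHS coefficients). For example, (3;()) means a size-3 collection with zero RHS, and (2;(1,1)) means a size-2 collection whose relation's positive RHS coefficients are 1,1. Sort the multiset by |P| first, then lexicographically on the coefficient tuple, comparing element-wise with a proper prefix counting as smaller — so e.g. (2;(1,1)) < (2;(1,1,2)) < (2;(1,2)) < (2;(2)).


Σ has 12 primitive collections:

  P = {2,5}:  v_{2} + v_{5} = 0  so sig = (2;())
  P = {0,6}:  v_{0} + v_{6} = v_{3}  so sig = (2;(1))
  P = {1,4}:  v_{1} + v_{4} = v_{0}  so sig = (2;(1))
  P = {2,3}:  v_{2} + v_{3} = v_{7}  so sig = (2;(1))
  P = {3,7}:  v_{3} + v_{7} = v_{4}  so sig = (2;(1))
  P = {5,7}:  v_{5} + v_{7} = v_{3}  so sig = (2;(1))
  P = {0,2}:  v_{0} + v_{2} = v_{1} + 2·v_{7}  so sig = (2;(1,2))
  P = {0,5}:  v_{0} + v_{5} = v_{1} + 2·v_{3}  so sig = (2;(1,2))
  P = {2,4}:  v_{2} + v_{4} = 2·v_{7}  so sig = (2;(2))
  P = {4,5}:  v_{4} + v_{5} = 2·v_{3}  so sig = (2;(2))
  P = {1,6,7}:  v_{1} + v_{6} + v_{7} = 0  so sig = (3;())
  P = {1,3,6}:  v_{1} + v_{3} + v_{6} = v_{5}  so sig = (3;(1))

Sorted signature multiset PRS(X):
    |P|=2: 10 collections, coeffs (), (1), (1), (1), (1), (1), (1,2), (1,2), (2), (2)
    |P|=3: 2 collections, coeffs (), (1)


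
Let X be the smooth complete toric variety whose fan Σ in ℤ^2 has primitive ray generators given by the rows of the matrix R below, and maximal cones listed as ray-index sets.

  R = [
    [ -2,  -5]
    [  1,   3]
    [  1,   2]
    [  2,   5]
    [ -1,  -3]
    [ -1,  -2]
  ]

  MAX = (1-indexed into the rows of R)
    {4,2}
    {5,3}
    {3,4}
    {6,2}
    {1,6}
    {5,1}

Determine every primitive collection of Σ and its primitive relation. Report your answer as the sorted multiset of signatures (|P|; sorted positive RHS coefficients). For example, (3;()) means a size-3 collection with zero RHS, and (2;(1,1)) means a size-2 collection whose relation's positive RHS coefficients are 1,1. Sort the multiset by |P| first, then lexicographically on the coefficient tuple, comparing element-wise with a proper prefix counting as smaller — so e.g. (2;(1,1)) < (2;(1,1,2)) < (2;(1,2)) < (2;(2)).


The 9 primitive collections of Σ (r=6, n=2):

  P={1,4}:  v_{1} + v_{4} = 0  ⇒ sig = (2;())
  P={2,5}:  v_{2} + v_{5} = 0  ⇒ sig = (2;())
  P={3,6}:  v_{3} + v_{6} = 0  ⇒ sig = (2;())
  P={1,2}:  v_{1} + v_{2} = v_{6}  ⇒ sig = (2;(1))
  P={1,3}:  v_{1} + v_{3} = v_{5}  ⇒ sig = (2;(1))
  P={2,3}:  v_{2} + v_{3} = v_{4}  ⇒ sig = (2;(1))
  P={4,5}:  v_{4} + v_{5} = v_{3}  ⇒ sig = (2;(1))
  P={4,6}:  v_{4} + v_{6} = v_{2}  ⇒ sig = (2;(1))
  P={5,6}:  v_{5} + v_{6} = v_{1}  ⇒ sig = (2;(1))

so the primitive-relation signature multiset is
    (2;())
    (2;())
    (2;())
    (2;(1))
    (2;(1))
    (2;(1))
    (2;(1))
    (2;(1))
    (2;(1))


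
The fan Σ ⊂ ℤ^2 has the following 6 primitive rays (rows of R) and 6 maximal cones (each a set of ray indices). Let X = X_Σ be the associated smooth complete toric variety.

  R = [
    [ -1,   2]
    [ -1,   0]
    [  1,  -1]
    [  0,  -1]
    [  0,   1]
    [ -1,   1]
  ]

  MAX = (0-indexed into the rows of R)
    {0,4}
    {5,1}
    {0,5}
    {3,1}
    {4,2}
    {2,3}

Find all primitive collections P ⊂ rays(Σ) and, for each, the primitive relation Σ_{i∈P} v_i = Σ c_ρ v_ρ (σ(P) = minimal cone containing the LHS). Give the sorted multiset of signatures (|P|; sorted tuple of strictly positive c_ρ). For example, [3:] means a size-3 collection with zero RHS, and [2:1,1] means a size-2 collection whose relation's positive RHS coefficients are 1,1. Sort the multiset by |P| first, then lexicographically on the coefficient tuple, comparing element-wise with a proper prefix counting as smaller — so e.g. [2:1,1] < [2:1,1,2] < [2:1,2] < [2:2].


Minimal non-faces — 9 found among 6 rays, 6 max cones:

  P={2,5}:  v_{2} + v_{5} = 0  so sig = [2:]
  P={3,4}:  v_{3} + v_{4} = 0  so sig = [2:]
  P={0,2}:  v_{0} + v_{2} = v_{4}  so sig = [2:1]
  P={0,3}:  v_{0} + v_{3} = v_{5}  so sig = [2:1]
  P={1,2}:  v_{1} + v_{2} = v_{3}  so sig = [2:1]
  P={1,4}:  v_{1} + v_{4} = v_{5}  so sig = [2:1]
  P={3,5}:  v_{3} + v_{5} = v_{1}  so sig = [2:1]
  P={4,5}:  v_{4} + v_{5} = v_{0}  so sig = [2:1]
  P={0,1}:  v_{0} + v_{1} = 2·v_{5}  so sig = [2:2]

Hence PRS(X_Σ) =
[[2:], [2:], [2:1], [2:1], [2:1], [2:1], [2:1], [2:1], [2:2]]


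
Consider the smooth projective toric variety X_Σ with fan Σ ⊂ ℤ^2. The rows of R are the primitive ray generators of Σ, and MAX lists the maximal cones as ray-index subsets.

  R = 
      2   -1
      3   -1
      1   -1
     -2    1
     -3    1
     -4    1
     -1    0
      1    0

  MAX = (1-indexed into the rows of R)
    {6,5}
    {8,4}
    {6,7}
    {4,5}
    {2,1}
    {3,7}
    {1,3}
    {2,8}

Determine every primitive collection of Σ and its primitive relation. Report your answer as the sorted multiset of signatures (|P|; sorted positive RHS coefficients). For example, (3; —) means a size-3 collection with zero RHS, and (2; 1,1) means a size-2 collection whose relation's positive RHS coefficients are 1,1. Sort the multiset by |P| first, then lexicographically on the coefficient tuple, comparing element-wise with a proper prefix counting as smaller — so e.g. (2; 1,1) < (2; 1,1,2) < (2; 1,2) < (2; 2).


Minimal non-faces — 20 found among 8 rays, 8 max cones:

  {1,4}:  v_{1} + v_{4} = 0  so sig = (2; —)
  {2,5}:  v_{2} + v_{5} = 0  so sig = (2; —)
  {7,8}:  v_{7} + v_{8} = 0  so sig = (2; —)
  {1,5}:  v_{1} + v_{5} = v_{7}  so sig = (2; 1)
  {1,7}:  v_{1} + v_{7} = v_{3}  so sig = (2; 1)
  {1,8}:  v_{1} + v_{8} = v_{2}  so sig = (2; 1)
  {2,4}:  v_{2} + v_{4} = v_{8}  so sig = (2; 1)
  {2,6}:  v_{2} + v_{6} = v_{7}  so sig = (2; 1)
  {2,7}:  v_{2} + v_{7} = v_{1}  so sig = (2; 1)
  {3,4}:  v_{3} + v_{4} = v_{7}  so sig = (2; 1)
  {3,8}:  v_{3} + v_{8} = v_{1}  so sig = (2; 1)
  {4,7}:  v_{4} + v_{7} = v_{5}  so sig = (2; 1)
  {5,7}:  v_{5} + v_{7} = v_{6}  so sig = (2; 1)
  {5,8}:  v_{5} + v_{8} = v_{4}  so sig = (2; 1)
  {6,8}:  v_{6} + v_{8} = v_{5}  so sig = (2; 1)
  {1,6}:  v_{1} + v_{6} = 2·v_{7}  so sig = (2; 2)
  {2,3}:  v_{2} + v_{3} = 2·v_{1}  so sig = (2; 2)
  {3,5}:  v_{3} + v_{5} = 2·v_{7}  so sig = (2; 2)
  {4,6}:  v_{4} + v_{6} = 2·v_{5}  so sig = (2; 2)
  {3,6}:  v_{3} + v_{6} = 3·v_{7}  so sig = (2; 3)

Hence PRS(X_Σ) =
    |P|=2: 20 collections, coeffs (), (), (), (1), (1), (1), (1), (1), (1), (1), (1), (1), (1), (1), (1), (2), (2), (2), (2), (3)
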